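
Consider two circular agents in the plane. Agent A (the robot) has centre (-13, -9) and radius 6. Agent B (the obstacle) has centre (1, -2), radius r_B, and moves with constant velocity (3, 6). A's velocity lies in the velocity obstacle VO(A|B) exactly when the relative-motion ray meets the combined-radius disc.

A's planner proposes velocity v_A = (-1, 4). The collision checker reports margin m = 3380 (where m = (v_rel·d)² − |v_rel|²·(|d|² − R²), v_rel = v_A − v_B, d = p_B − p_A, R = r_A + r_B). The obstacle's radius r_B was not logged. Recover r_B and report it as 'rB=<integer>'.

m = 3380
d = (14, 7);  v_rel = (-4, -2),  |v_rel|² = 20
v_rel×d = (-4)·(7) − (-2)·(14) = 0
since m = R²·20 − 0²:  R² = (0 + 3380) / 20 = 169
R = √169 = 13  ⇒  r_B = 13 − 6 = 7

rB=7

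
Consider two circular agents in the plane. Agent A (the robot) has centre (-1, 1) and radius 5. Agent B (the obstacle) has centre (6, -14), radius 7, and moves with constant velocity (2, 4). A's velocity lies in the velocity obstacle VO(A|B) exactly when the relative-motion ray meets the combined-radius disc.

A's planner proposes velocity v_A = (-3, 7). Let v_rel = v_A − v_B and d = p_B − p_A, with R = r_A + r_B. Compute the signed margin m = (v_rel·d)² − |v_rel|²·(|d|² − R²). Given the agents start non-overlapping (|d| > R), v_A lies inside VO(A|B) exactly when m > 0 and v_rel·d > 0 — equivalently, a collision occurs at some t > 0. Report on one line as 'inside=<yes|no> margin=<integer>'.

d = (7, -15),  |d|² = 274;  R = 5+7 = 12,  c = 274−12² = 130
v_rel = (-5, 3),  |v_rel|² = 34;  v_rel·d = (-5)·(7) + (3)·(-15) = -80
34·t² + 160·t + 130 = 0  ⇒  m = (-80)² − 34·130 = 1980
m = 1980 > 0,  v_rel·d = -80 < 0  ⇒  outside

inside=no margin=1980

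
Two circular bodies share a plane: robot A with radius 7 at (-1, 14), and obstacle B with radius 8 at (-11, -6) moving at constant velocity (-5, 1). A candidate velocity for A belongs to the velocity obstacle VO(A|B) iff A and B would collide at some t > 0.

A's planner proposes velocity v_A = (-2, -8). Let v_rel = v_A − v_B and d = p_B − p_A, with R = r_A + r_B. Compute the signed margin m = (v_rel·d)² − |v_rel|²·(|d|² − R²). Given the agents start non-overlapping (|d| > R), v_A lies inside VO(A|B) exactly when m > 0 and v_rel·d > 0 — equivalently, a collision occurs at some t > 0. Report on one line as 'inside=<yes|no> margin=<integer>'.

d = (-10, -20),  |d|² = 500;  R = 7+8 = 15,  c = 500−15² = 275
v_rel = (3, -9),  |v_rel|² = 90;  v_rel·d = (3)·(-10) + (-9)·(-20) = 150
90·t² − 300·t + 275 = 0  ⇒  m = 150² − 90·275 = -2250
m = -2250 < 0,  v_rel·d = 150 > 0  ⇒  outside

inside=no margin=-2250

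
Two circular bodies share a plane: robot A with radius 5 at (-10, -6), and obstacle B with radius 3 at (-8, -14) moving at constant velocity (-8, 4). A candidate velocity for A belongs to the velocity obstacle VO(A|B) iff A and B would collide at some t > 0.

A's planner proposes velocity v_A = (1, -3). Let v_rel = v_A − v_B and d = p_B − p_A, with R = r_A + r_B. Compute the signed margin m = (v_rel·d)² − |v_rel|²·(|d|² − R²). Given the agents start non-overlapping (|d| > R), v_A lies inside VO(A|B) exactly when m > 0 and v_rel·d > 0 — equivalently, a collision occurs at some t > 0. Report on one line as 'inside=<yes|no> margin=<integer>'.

d = (2, -8),  |d|² = 68;  R = 5+3 = 8,  c = 68−8² = 4
v_rel = (9, -7),  |v_rel|² = 130;  v_rel·d = (9)·(2) + (-7)·(-8) = 74
130·t² − 148·t + 4 = 0  ⇒  m = 74² − 130·4 = 4956
m = 4956 > 0,  v_rel·d = 74 > 0  ⇒  inside

inside=yes margin=4956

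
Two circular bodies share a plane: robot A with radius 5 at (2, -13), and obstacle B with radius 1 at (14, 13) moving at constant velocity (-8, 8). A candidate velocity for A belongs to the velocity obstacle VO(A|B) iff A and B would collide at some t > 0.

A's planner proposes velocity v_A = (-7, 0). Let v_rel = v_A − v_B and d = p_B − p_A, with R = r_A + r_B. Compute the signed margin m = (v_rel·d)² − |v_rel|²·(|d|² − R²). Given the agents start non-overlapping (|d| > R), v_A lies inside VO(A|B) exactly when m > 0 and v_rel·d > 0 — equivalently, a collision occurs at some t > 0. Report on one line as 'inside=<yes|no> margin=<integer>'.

d = (12, 26),  |d|² = 820;  R = 5+1 = 6,  c = 820−6² = 784
v_rel = (1, -8),  |v_rel|² = 65;  v_rel·d = (1)·(12) + (-8)·(26) = -196
65·t² + 392·t + 784 = 0  ⇒  m = (-196)² − 65·784 = -12544
m = -12544 < 0,  v_rel·d = -196 < 0  ⇒  outside

inside=no margin=-12544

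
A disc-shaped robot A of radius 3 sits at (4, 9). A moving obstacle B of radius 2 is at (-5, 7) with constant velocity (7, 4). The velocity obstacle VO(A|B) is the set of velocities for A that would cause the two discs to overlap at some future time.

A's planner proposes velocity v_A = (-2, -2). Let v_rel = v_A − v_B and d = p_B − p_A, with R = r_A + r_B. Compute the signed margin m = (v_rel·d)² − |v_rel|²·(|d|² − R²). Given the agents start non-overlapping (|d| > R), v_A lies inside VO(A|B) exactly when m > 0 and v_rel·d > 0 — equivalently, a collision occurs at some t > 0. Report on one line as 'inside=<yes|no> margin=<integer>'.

d = (-9, -2),  |d|² = 85;  R = 3+2 = 5,  c = 85−5² = 60
v_rel = (-9, -6),  |v_rel|² = 117;  v_rel·d = (-9)·(-9) + (-6)·(-2) = 93
117·t² − 186·t + 60 = 0  ⇒  m = 93² − 117·60 = 1629
m = 1629 > 0,  v_rel·d = 93 > 0  ⇒  inside

inside=yes margin=1629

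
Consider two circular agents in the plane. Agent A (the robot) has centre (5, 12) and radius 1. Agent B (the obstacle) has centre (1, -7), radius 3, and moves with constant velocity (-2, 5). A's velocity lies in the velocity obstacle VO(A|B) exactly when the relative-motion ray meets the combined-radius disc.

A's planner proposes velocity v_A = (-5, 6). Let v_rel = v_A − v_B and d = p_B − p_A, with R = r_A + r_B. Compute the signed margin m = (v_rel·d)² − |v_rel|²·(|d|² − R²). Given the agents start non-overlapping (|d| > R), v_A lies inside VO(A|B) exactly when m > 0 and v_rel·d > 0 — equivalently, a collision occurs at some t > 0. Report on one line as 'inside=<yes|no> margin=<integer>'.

d = (-4, -19),  |d|² = 377;  R = 1+3 = 4,  c = 377−4² = 361
v_rel = (-3, 1),  |v_rel|² = 10;  v_rel·d = (-3)·(-4) + (1)·(-19) = -7
10·t² + 14·t + 361 = 0  ⇒  m = (-7)² − 10·361 = -3561
m = -3561 < 0,  v_rel·d = -7 < 0  ⇒  outside

inside=no margin=-3561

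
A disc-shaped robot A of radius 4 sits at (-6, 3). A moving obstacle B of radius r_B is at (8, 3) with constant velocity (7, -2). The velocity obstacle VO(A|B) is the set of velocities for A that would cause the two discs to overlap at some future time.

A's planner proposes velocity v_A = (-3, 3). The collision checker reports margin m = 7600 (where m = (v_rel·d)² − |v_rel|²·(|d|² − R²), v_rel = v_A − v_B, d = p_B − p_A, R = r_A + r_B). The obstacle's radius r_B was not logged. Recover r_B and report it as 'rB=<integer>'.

m = 7600
d = (14, 0);  v_rel = (-10, 5),  |v_rel|² = 125
v_rel×d = (-10)·(0) − (5)·(14) = -70
since m = R²·125 − (-70)²:  R² = (4900 + 7600) / 125 = 100
R = √100 = 10  ⇒  r_B = 10 − 4 = 6

rB=6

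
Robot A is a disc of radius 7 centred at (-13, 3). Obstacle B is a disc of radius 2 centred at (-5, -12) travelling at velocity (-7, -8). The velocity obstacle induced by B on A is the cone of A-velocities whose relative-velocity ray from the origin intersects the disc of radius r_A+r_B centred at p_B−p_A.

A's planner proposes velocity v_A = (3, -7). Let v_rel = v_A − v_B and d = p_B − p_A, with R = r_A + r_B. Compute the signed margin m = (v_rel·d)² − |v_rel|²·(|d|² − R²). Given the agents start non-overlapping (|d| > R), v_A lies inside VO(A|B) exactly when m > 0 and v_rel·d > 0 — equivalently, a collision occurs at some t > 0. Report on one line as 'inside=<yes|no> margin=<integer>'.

d = (8, -15),  |d|² = 289;  R = 7+2 = 9,  c = 289−9² = 208
v_rel = (10, 1),  |v_rel|² = 101;  v_rel·d = (10)·(8) + (1)·(-15) = 65
101·t² − 130·t + 208 = 0  ⇒  m = 65² − 101·208 = -16783
m = -16783 < 0,  v_rel·d = 65 > 0  ⇒  outside

inside=no margin=-16783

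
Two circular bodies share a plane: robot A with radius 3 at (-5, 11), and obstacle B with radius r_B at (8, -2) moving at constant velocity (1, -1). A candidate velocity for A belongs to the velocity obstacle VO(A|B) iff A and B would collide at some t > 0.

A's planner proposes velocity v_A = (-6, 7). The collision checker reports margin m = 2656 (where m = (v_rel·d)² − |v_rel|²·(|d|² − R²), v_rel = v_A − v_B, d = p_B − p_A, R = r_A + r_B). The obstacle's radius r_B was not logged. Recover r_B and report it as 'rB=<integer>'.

m = 2656
d = (13, -13);  v_rel = (-7, 8),  |v_rel|² = 113
v_rel×d = (-7)·(-13) − (8)·(13) = -13
since m = R²·113 − (-13)²:  R² = (169 + 2656) / 113 = 25
R = √25 = 5  ⇒  r_B = 5 − 3 = 2

rB=2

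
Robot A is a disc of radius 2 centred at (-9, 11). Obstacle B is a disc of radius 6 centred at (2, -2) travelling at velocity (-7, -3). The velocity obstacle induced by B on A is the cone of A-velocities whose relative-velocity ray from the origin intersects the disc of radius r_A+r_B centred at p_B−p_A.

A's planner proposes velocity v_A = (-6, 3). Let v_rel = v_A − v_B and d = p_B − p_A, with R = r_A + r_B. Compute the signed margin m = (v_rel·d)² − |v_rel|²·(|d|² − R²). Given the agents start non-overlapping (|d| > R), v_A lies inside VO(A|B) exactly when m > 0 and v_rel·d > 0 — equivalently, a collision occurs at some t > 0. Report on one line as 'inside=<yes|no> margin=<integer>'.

d = (11, -13),  |d|² = 290;  R = 2+6 = 8,  c = 290−8² = 226
v_rel = (1, 6),  |v_rel|² = 37;  v_rel·d = (1)·(11) + (6)·(-13) = -67
37·t² + 134·t + 226 = 0  ⇒  m = (-67)² − 37·226 = -3873
m = -3873 < 0,  v_rel·d = -67 < 0  ⇒  outside

inside=no margin=-3873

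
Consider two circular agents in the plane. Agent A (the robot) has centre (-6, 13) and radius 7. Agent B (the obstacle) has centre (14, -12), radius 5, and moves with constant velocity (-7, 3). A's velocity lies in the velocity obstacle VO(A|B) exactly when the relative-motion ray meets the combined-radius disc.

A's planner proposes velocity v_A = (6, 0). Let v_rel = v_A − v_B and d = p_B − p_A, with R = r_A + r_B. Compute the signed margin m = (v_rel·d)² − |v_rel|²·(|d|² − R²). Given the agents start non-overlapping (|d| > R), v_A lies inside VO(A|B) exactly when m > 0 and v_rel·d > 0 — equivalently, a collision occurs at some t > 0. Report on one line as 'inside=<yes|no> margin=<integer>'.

d = (20, -25),  |d|² = 1025;  R = 7+5 = 12,  c = 1025−12² = 881
v_rel = (13, -3),  |v_rel|² = 178;  v_rel·d = (13)·(20) + (-3)·(-25) = 335
178·t² − 670·t + 881 = 0  ⇒  m = 335² − 178·881 = -44593
m = -44593 < 0,  v_rel·d = 335 > 0  ⇒  outside

inside=no margin=-44593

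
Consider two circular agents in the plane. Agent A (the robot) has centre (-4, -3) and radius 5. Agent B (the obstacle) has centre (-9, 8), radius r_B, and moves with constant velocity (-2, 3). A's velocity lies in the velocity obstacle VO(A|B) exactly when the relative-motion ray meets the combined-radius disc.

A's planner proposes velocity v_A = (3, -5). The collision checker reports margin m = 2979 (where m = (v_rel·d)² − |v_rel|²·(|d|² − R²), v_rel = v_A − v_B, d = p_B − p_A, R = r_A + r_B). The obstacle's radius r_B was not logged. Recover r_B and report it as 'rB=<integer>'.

m = 2979
d = (-5, 11);  v_rel = (5, -8),  |v_rel|² = 89
v_rel×d = (5)·(11) − (-8)·(-5) = 15
since m = R²·89 − 15²:  R² = (225 + 2979) / 89 = 36
R = √36 = 6  ⇒  r_B = 6 − 5 = 1

rB=1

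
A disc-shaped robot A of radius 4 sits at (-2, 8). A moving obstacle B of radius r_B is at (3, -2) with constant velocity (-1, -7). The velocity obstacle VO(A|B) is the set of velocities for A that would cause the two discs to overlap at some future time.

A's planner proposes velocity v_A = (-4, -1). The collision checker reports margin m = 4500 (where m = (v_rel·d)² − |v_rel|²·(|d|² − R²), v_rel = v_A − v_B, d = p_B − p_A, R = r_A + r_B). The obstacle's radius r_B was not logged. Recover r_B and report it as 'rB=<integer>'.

m = 4500
d = (5, -10);  v_rel = (-3, 6),  |v_rel|² = 45
v_rel×d = (-3)·(-10) − (6)·(5) = 0
since m = R²·45 − 0²:  R² = (0 + 4500) / 45 = 100
R = √100 = 10  ⇒  r_B = 10 − 4 = 6

rB=6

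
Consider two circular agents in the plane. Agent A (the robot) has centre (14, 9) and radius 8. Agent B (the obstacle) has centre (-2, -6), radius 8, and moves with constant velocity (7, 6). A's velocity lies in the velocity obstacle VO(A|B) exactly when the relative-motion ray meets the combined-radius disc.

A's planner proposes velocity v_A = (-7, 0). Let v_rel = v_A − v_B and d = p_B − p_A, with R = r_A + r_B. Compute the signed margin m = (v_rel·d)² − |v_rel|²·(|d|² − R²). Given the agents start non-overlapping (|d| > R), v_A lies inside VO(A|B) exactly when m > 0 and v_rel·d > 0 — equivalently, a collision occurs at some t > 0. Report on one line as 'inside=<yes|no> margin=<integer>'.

d = (-16, -15),  |d|² = 481;  R = 8+8 = 16,  c = 481−16² = 225
v_rel = (-14, -6),  |v_rel|² = 232;  v_rel·d = (-14)·(-16) + (-6)·(-15) = 314
232·t² − 628·t + 225 = 0  ⇒  m = 314² − 232·225 = 46396
m = 46396 > 0,  v_rel·d = 314 > 0  ⇒  inside

inside=yes margin=46396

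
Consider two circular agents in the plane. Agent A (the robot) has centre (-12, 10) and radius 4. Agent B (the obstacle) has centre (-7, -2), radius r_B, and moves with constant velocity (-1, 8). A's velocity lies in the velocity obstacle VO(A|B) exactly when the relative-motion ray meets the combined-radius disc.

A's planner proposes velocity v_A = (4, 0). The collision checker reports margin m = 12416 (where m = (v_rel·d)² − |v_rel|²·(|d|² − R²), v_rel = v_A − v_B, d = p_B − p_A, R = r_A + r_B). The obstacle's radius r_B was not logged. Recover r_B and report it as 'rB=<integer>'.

m = 12416
d = (5, -12);  v_rel = (5, -8),  |v_rel|² = 89
v_rel×d = (5)·(-12) − (-8)·(5) = -20
since m = R²·89 − (-20)²:  R² = (400 + 12416) / 89 = 144
R = √144 = 12  ⇒  r_B = 12 − 4 = 8

rB=8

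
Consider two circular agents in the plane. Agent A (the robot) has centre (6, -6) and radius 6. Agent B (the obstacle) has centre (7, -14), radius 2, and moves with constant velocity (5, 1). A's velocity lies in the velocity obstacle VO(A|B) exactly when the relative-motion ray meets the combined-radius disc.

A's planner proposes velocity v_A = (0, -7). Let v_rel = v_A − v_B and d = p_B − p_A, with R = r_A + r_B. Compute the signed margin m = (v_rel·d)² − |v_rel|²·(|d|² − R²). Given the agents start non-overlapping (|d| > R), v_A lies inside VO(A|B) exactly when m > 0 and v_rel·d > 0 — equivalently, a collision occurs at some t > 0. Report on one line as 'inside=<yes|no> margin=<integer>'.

d = (1, -8),  |d|² = 65;  R = 6+2 = 8,  c = 65−8² = 1
v_rel = (-5, -8),  |v_rel|² = 89;  v_rel·d = (-5)·(1) + (-8)·(-8) = 59
89·t² − 118·t + 1 = 0  ⇒  m = 59² − 89·1 = 3392
m = 3392 > 0,  v_rel·d = 59 > 0  ⇒  inside

inside=yes margin=3392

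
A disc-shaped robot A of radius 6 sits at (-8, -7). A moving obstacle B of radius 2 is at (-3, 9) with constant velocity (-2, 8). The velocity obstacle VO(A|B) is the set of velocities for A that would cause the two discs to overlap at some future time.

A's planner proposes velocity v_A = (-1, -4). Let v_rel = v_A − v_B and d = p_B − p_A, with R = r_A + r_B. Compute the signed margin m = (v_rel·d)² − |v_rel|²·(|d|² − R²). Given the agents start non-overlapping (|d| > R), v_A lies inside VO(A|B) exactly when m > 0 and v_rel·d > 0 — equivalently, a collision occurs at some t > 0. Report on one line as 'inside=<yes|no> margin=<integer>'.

d = (5, 16),  |d|² = 281;  R = 6+2 = 8,  c = 281−8² = 217
v_rel = (1, -12),  |v_rel|² = 145;  v_rel·d = (1)·(5) + (-12)·(16) = -187
145·t² + 374·t + 217 = 0  ⇒  m = (-187)² − 145·217 = 3504
m = 3504 > 0,  v_rel·d = -187 < 0  ⇒  outside

inside=no margin=3504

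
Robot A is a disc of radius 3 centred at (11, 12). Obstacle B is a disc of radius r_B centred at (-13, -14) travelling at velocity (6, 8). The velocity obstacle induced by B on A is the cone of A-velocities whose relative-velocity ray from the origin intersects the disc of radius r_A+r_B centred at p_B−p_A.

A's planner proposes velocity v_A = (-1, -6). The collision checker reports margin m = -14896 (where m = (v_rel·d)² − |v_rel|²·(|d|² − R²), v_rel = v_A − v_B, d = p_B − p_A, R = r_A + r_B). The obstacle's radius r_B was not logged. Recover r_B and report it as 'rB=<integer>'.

m = -14896
d = (-24, -26);  v_rel = (-7, -14),  |v_rel|² = 245
v_rel×d = (-7)·(-26) − (-14)·(-24) = -154
since m = R²·245 − (-154)²:  R² = (23716 + -14896) / 245 = 36
R = √36 = 6  ⇒  r_B = 6 − 3 = 3

rB=3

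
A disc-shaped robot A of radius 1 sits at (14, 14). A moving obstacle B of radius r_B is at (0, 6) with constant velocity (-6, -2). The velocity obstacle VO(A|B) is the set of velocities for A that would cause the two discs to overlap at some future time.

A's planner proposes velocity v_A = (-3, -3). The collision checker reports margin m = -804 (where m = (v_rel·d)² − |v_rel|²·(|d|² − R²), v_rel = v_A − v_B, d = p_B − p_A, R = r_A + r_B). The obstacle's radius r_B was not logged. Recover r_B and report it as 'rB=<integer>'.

m = -804
d = (-14, -8);  v_rel = (3, -1),  |v_rel|² = 10
v_rel×d = (3)·(-8) − (-1)·(-14) = -38
since m = R²·10 − (-38)²:  R² = (1444 + -804) / 10 = 64
R = √64 = 8  ⇒  r_B = 8 − 1 = 7

rB=7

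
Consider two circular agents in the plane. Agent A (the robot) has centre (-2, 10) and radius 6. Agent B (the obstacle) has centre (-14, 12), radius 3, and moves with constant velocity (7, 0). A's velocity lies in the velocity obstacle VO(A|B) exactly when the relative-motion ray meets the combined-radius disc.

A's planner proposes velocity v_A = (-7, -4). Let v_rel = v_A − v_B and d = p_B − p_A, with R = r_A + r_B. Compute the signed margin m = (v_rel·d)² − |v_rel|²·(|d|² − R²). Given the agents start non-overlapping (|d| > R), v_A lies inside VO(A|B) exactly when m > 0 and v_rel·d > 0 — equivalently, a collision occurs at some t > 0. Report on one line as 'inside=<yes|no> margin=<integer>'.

d = (-12, 2),  |d|² = 148;  R = 6+3 = 9,  c = 148−9² = 67
v_rel = (-14, -4),  |v_rel|² = 212;  v_rel·d = (-14)·(-12) + (-4)·(2) = 160
212·t² − 320·t + 67 = 0  ⇒  m = 160² − 212·67 = 11396
m = 11396 > 0,  v_rel·d = 160 > 0  ⇒  inside

inside=yes margin=11396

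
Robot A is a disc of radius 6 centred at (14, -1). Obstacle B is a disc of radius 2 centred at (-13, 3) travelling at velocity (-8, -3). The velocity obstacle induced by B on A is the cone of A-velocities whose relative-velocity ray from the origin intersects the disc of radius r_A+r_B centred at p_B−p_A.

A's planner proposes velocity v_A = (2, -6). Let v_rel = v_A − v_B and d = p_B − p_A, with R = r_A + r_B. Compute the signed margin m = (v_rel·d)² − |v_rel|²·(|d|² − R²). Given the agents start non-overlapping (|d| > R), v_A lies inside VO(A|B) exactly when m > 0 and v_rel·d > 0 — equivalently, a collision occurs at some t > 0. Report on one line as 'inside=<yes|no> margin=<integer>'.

d = (-27, 4),  |d|² = 745;  R = 6+2 = 8,  c = 745−8² = 681
v_rel = (10, -3),  |v_rel|² = 109;  v_rel·d = (10)·(-27) + (-3)·(4) = -282
109·t² + 564·t + 681 = 0  ⇒  m = (-282)² − 109·681 = 5295
m = 5295 > 0,  v_rel·d = -282 < 0  ⇒  outside

inside=no margin=5295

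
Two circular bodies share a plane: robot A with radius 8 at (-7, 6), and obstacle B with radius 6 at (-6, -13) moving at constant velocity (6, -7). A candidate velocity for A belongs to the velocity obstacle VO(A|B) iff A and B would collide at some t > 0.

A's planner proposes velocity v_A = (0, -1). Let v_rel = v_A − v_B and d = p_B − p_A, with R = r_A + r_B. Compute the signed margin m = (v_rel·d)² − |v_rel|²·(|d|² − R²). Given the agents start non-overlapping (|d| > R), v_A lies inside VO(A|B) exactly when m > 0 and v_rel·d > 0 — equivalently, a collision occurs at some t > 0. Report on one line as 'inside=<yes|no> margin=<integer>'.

d = (1, -19),  |d|² = 362;  R = 8+6 = 14,  c = 362−14² = 166
v_rel = (-6, 6),  |v_rel|² = 72;  v_rel·d = (-6)·(1) + (6)·(-19) = -120
72·t² + 240·t + 166 = 0  ⇒  m = (-120)² − 72·166 = 2448
m = 2448 > 0,  v_rel·d = -120 < 0  ⇒  outside

inside=no margin=2448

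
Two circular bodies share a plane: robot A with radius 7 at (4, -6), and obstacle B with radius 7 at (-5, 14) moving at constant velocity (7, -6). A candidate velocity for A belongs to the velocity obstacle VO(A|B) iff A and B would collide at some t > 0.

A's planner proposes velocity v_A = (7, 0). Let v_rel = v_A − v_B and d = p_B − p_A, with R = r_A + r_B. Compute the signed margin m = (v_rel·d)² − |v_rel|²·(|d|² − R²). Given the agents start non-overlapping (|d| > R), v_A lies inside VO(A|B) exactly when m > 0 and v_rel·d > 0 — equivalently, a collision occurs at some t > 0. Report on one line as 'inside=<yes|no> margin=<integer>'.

d = (-9, 20),  |d|² = 481;  R = 7+7 = 14,  c = 481−14² = 285
v_rel = (0, 6),  |v_rel|² = 36;  v_rel·d = (0)·(-9) + (6)·(20) = 120
36·t² − 240·t + 285 = 0  ⇒  m = 120² − 36·285 = 4140
m = 4140 > 0,  v_rel·d = 120 > 0  ⇒  inside

inside=yes margin=4140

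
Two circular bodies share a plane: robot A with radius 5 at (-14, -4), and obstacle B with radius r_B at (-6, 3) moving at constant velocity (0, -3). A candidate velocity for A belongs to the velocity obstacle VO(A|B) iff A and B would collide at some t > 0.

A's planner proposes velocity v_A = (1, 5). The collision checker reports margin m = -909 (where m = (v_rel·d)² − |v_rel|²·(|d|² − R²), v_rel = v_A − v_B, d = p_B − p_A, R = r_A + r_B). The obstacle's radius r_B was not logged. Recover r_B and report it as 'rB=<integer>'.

m = -909
d = (8, 7);  v_rel = (1, 8),  |v_rel|² = 65
v_rel×d = (1)·(7) − (8)·(8) = -57
since m = R²·65 − (-57)²:  R² = (3249 + -909) / 65 = 36
R = √36 = 6  ⇒  r_B = 6 − 5 = 1

rB=1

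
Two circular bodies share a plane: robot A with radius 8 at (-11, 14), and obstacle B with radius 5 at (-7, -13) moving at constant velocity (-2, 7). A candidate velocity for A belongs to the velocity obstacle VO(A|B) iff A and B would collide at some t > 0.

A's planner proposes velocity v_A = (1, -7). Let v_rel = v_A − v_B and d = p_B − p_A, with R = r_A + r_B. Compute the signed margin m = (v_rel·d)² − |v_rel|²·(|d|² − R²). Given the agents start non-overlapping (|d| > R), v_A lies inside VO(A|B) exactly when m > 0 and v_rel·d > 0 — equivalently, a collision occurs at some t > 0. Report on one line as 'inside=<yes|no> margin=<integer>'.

d = (4, -27),  |d|² = 745;  R = 8+5 = 13,  c = 745−13² = 576
v_rel = (3, -14),  |v_rel|² = 205;  v_rel·d = (3)·(4) + (-14)·(-27) = 390
205·t² − 780·t + 576 = 0  ⇒  m = 390² − 205·576 = 34020
m = 34020 > 0,  v_rel·d = 390 > 0  ⇒  inside

inside=yes margin=34020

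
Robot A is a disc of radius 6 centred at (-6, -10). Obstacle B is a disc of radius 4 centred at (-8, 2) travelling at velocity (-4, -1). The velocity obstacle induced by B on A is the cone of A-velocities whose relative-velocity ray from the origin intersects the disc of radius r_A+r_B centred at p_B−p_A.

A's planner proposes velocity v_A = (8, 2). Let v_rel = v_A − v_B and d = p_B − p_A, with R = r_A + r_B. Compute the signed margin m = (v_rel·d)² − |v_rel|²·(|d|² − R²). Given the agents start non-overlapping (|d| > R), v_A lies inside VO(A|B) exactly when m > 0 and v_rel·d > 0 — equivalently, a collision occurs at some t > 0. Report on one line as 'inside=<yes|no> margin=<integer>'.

d = (-2, 12),  |d|² = 148;  R = 6+4 = 10,  c = 148−10² = 48
v_rel = (12, 3),  |v_rel|² = 153;  v_rel·d = (12)·(-2) + (3)·(12) = 12
153·t² − 24·t + 48 = 0  ⇒  m = 12² − 153·48 = -7200
m = -7200 < 0,  v_rel·d = 12 > 0  ⇒  outside

inside=no margin=-7200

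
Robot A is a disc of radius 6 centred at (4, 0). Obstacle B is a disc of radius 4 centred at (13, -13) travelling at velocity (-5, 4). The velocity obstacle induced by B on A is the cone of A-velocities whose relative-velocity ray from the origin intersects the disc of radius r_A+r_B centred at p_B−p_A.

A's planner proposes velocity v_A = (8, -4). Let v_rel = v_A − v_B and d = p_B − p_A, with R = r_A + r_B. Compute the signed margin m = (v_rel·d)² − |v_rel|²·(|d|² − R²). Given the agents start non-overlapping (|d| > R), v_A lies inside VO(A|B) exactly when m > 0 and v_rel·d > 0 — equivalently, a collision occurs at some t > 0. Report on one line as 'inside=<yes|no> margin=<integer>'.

d = (9, -13),  |d|² = 250;  R = 6+4 = 10,  c = 250−10² = 150
v_rel = (13, -8),  |v_rel|² = 233;  v_rel·d = (13)·(9) + (-8)·(-13) = 221
233·t² − 442·t + 150 = 0  ⇒  m = 221² − 233·150 = 13891
m = 13891 > 0,  v_rel·d = 221 > 0  ⇒  inside

inside=yes margin=13891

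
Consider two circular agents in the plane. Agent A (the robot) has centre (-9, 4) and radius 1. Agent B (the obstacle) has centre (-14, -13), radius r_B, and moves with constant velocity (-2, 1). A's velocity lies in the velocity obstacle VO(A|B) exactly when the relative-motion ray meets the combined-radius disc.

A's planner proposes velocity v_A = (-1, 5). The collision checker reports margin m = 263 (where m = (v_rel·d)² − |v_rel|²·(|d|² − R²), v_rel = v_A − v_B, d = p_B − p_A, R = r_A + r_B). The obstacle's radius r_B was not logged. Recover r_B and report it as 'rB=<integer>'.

m = 263
d = (-5, -17);  v_rel = (1, 4),  |v_rel|² = 17
v_rel×d = (1)·(-17) − (4)·(-5) = 3
since m = R²·17 − 3²:  R² = (9 + 263) / 17 = 16
R = √16 = 4  ⇒  r_B = 4 − 1 = 3

rB=3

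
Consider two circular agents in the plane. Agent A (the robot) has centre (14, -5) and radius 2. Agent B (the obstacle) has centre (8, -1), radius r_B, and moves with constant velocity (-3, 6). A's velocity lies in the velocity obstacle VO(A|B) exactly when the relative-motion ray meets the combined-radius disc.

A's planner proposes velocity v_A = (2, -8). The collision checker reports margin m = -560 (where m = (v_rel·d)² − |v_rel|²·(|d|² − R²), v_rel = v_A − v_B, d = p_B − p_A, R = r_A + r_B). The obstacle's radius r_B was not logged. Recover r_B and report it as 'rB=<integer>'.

m = -560
d = (-6, 4);  v_rel = (5, -14),  |v_rel|² = 221
v_rel×d = (5)·(4) − (-14)·(-6) = -64
since m = R²·221 − (-64)²:  R² = (4096 + -560) / 221 = 16
R = √16 = 4  ⇒  r_B = 4 − 2 = 2

rB=2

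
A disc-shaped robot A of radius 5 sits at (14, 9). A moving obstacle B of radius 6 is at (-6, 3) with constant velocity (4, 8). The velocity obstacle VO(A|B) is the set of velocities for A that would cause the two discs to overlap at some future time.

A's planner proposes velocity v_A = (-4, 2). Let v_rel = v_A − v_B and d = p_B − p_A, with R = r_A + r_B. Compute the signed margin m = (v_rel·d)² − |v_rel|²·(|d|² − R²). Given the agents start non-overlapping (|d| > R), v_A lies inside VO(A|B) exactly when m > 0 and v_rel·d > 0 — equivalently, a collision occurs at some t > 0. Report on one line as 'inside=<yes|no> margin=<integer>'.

d = (-20, -6),  |d|² = 436;  R = 5+6 = 11,  c = 436−11² = 315
v_rel = (-8, -6),  |v_rel|² = 100;  v_rel·d = (-8)·(-20) + (-6)·(-6) = 196
100·t² − 392·t + 315 = 0  ⇒  m = 196² − 100·315 = 6916
m = 6916 > 0,  v_rel·d = 196 > 0  ⇒  inside

inside=yes margin=6916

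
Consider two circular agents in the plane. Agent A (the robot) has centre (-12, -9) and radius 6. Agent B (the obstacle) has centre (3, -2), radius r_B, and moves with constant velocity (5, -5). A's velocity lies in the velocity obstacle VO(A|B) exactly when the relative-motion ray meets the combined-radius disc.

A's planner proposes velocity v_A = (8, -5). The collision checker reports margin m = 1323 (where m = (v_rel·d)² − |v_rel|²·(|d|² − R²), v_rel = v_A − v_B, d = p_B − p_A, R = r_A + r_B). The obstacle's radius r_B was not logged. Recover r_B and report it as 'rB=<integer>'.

m = 1323
d = (15, 7);  v_rel = (3, 0),  |v_rel|² = 9
v_rel×d = (3)·(7) − (0)·(15) = 21
since m = R²·9 − 21²:  R² = (441 + 1323) / 9 = 196
R = √196 = 14  ⇒  r_B = 14 − 6 = 8

rB=8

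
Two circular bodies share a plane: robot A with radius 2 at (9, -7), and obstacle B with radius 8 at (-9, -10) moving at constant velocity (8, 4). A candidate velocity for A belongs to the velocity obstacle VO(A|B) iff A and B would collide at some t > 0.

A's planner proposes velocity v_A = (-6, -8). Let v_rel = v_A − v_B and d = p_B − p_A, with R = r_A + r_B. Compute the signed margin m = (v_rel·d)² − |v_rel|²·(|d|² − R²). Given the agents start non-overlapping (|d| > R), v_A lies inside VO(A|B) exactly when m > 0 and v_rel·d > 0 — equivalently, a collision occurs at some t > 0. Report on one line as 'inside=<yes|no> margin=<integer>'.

d = (-18, -3),  |d|² = 333;  R = 2+8 = 10,  c = 333−10² = 233
v_rel = (-14, -12),  |v_rel|² = 340;  v_rel·d = (-14)·(-18) + (-12)·(-3) = 288
340·t² − 576·t + 233 = 0  ⇒  m = 288² − 340·233 = 3724
m = 3724 > 0,  v_rel·d = 288 > 0  ⇒  inside

inside=yes margin=3724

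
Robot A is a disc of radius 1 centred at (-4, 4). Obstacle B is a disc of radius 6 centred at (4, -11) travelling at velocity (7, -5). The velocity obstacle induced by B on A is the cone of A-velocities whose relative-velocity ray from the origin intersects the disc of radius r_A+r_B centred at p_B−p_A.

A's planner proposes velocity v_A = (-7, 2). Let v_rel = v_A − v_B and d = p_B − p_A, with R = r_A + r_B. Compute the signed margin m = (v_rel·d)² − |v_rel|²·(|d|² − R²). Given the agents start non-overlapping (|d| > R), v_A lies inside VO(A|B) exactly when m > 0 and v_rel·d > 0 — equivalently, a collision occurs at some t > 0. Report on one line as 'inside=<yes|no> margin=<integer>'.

d = (8, -15),  |d|² = 289;  R = 1+6 = 7,  c = 289−7² = 240
v_rel = (-14, 7),  |v_rel|² = 245;  v_rel·d = (-14)·(8) + (7)·(-15) = -217
245·t² + 434·t + 240 = 0  ⇒  m = (-217)² − 245·240 = -11711
m = -11711 < 0,  v_rel·d = -217 < 0  ⇒  outside

inside=no margin=-11711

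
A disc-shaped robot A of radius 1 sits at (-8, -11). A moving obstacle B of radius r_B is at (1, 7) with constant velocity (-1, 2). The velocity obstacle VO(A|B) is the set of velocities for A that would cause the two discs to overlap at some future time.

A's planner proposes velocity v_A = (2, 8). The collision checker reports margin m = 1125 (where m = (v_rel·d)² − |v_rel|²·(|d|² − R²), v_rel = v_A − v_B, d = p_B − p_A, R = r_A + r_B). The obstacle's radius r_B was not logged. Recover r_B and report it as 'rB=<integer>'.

m = 1125
d = (9, 18);  v_rel = (3, 6),  |v_rel|² = 45
v_rel×d = (3)·(18) − (6)·(9) = 0
since m = R²·45 − 0²:  R² = (0 + 1125) / 45 = 25
R = √25 = 5  ⇒  r_B = 5 − 1 = 4

rB=4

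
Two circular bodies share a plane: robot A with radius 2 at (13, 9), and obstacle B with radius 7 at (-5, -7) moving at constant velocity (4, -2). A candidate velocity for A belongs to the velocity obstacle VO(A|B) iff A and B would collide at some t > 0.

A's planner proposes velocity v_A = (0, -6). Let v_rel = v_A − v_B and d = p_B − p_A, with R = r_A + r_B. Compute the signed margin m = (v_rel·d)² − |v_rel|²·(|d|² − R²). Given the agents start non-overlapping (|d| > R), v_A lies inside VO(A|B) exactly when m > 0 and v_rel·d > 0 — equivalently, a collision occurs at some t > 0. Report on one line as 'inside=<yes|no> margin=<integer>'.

d = (-18, -16),  |d|² = 580;  R = 2+7 = 9,  c = 580−9² = 499
v_rel = (-4, -4),  |v_rel|² = 32;  v_rel·d = (-4)·(-18) + (-4)·(-16) = 136
32·t² − 272·t + 499 = 0  ⇒  m = 136² − 32·499 = 2528
m = 2528 > 0,  v_rel·d = 136 > 0  ⇒  inside

inside=yes margin=2528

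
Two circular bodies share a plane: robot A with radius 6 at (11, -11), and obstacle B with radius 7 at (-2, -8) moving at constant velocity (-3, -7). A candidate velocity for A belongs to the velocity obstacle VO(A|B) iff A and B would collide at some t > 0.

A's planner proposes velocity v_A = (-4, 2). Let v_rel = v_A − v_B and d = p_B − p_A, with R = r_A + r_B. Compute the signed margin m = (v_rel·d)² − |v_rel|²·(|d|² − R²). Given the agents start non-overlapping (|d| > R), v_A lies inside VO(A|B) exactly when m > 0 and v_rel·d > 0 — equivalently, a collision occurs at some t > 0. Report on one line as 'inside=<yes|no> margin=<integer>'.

d = (-13, 3),  |d|² = 178;  R = 6+7 = 13,  c = 178−13² = 9
v_rel = (-1, 9),  |v_rel|² = 82;  v_rel·d = (-1)·(-13) + (9)·(3) = 40
82·t² − 80·t + 9 = 0  ⇒  m = 40² − 82·9 = 862
m = 862 > 0,  v_rel·d = 40 > 0  ⇒  inside

inside=yes margin=862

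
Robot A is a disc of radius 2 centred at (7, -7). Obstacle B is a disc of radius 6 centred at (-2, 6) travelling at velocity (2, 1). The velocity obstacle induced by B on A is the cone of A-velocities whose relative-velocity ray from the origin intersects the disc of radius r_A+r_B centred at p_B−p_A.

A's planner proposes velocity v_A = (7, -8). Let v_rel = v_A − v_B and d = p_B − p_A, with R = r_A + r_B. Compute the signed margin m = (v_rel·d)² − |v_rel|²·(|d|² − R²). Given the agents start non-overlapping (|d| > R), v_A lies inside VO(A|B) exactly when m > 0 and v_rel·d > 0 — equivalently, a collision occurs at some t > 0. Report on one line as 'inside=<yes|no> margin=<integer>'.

d = (-9, 13),  |d|² = 250;  R = 2+6 = 8,  c = 250−8² = 186
v_rel = (5, -9),  |v_rel|² = 106;  v_rel·d = (5)·(-9) + (-9)·(13) = -162
106·t² + 324·t + 186 = 0  ⇒  m = (-162)² − 106·186 = 6528
m = 6528 > 0,  v_rel·d = -162 < 0  ⇒  outside

inside=no margin=6528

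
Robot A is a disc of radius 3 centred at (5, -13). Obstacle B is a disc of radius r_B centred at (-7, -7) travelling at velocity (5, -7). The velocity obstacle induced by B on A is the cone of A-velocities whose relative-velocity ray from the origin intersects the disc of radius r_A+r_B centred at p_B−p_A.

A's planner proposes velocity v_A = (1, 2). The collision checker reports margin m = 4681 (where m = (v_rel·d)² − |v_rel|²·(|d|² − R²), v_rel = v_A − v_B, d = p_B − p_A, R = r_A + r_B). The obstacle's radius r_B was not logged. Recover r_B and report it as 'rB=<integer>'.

m = 4681
d = (-12, 6);  v_rel = (-4, 9),  |v_rel|² = 97
v_rel×d = (-4)·(6) − (9)·(-12) = 84
since m = R²·97 − 84²:  R² = (7056 + 4681) / 97 = 121
R = √121 = 11  ⇒  r_B = 11 − 3 = 8

rB=8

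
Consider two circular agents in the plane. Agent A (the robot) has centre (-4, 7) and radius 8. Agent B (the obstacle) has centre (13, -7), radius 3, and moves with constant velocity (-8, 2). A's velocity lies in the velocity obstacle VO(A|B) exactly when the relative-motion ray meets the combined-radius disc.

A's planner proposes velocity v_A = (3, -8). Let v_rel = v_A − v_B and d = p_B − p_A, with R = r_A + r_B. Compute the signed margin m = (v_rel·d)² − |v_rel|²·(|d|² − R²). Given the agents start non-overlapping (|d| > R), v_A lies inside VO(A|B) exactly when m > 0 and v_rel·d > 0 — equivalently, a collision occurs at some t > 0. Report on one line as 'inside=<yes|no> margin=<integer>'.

d = (17, -14),  |d|² = 485;  R = 8+3 = 11,  c = 485−11² = 364
v_rel = (11, -10),  |v_rel|² = 221;  v_rel·d = (11)·(17) + (-10)·(-14) = 327
221·t² − 654·t + 364 = 0  ⇒  m = 327² − 221·364 = 26485
m = 26485 > 0,  v_rel·d = 327 > 0  ⇒  inside

inside=yes margin=26485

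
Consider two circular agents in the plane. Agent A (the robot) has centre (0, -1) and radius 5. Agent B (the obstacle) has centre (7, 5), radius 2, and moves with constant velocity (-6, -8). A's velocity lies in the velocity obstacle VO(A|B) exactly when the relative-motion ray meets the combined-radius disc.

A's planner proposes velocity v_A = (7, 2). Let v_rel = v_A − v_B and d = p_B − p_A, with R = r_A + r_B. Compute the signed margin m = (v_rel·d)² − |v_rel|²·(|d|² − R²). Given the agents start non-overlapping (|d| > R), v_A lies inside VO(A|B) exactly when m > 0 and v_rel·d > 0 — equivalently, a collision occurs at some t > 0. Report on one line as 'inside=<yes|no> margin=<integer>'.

d = (7, 6),  |d|² = 85;  R = 5+2 = 7,  c = 85−7² = 36
v_rel = (13, 10),  |v_rel|² = 269;  v_rel·d = (13)·(7) + (10)·(6) = 151
269·t² − 302·t + 36 = 0  ⇒  m = 151² − 269·36 = 13117
m = 13117 > 0,  v_rel·d = 151 > 0  ⇒  inside

inside=yes margin=13117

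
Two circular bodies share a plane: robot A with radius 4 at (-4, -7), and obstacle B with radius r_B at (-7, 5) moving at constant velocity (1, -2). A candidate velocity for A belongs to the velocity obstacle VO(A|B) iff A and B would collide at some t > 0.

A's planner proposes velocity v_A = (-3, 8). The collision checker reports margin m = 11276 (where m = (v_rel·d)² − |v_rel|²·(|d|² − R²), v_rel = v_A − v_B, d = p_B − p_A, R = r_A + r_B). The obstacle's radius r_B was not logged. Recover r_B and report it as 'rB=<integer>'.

m = 11276
d = (-3, 12);  v_rel = (-4, 10),  |v_rel|² = 116
v_rel×d = (-4)·(12) − (10)·(-3) = -18
since m = R²·116 − (-18)²:  R² = (324 + 11276) / 116 = 100
R = √100 = 10  ⇒  r_B = 10 − 4 = 6

rB=6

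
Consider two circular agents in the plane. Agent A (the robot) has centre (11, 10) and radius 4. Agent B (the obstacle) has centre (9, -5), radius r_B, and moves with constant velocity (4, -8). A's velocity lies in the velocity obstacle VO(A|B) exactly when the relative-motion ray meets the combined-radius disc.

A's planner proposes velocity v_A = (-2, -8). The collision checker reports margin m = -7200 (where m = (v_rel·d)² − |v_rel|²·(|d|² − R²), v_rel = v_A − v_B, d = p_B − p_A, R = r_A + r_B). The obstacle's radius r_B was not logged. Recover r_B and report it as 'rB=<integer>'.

m = -7200
d = (-2, -15);  v_rel = (-6, 0),  |v_rel|² = 36
v_rel×d = (-6)·(-15) − (0)·(-2) = 90
since m = R²·36 − 90²:  R² = (8100 + -7200) / 36 = 25
R = √25 = 5  ⇒  r_B = 5 − 4 = 1

rB=1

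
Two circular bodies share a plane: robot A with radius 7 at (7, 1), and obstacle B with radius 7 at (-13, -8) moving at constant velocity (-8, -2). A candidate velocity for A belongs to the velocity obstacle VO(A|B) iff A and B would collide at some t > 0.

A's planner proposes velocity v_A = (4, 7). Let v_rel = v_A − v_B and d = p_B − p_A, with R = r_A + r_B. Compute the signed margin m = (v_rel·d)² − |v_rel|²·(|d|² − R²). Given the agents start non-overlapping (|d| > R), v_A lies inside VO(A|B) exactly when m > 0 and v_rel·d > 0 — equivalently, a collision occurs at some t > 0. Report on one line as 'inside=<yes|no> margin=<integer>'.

d = (-20, -9),  |d|² = 481;  R = 7+7 = 14,  c = 481−14² = 285
v_rel = (12, 9),  |v_rel|² = 225;  v_rel·d = (12)·(-20) + (9)·(-9) = -321
225·t² + 642·t + 285 = 0  ⇒  m = (-321)² − 225·285 = 38916
m = 38916 > 0,  v_rel·d = -321 < 0  ⇒  outside

inside=no margin=38916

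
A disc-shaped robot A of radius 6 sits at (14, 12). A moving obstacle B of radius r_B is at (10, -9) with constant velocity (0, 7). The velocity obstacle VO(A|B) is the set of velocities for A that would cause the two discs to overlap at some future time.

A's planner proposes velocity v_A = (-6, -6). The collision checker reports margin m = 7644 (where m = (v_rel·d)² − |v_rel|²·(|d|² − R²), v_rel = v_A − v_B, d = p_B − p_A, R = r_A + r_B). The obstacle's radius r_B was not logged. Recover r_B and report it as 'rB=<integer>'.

m = 7644
d = (-4, -21);  v_rel = (-6, -13),  |v_rel|² = 205
v_rel×d = (-6)·(-21) − (-13)·(-4) = 74
since m = R²·205 − 74²:  R² = (5476 + 7644) / 205 = 64
R = √64 = 8  ⇒  r_B = 8 − 6 = 2

rB=2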